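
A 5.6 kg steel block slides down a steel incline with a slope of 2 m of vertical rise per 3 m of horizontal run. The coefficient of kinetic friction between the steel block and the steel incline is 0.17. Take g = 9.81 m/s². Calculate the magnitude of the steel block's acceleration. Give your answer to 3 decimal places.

Resolving the weight along the incline: the component pulling the steel block down the slope is mg sin 33.69° = 5.6 × 9.81 × 0.5547 = 30.473 N, and the normal force is N = mg cos 33.69° = 5.6 × 9.81 × 0.8321 = 45.712 N.
Kinetic friction acts up the slope with magnitude f = μN = 0.17 × 45.712 = 7.771 N.
Net force along the incline is 30.473 − 7.771 = 22.702 N, so a = 22.702 / 5.6 = 4.0539 m/s².

4.054 m/s²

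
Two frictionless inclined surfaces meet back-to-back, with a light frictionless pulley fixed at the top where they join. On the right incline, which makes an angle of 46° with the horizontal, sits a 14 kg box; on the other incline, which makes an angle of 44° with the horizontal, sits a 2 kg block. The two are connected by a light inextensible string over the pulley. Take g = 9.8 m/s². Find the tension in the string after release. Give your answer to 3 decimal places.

24.250 N

Resolve each weight along its own incline: the 14 kg mass has component 14 × 9.8 × sin 46° = 98.693 N down its slope, and the 2 kg mass has 2 × 9.8 × sin 44° = 13.615 N down its slope.
The 14 kg side's 98.693 N exceeds the other side's 13.615 N, so that mass slides down and the 2 kg mass slides up. Taking that direction as positive, Newton's second law for the whole system gives 98.693 − 13.615 = (14 + 2) a, so a = 85.078 / 16 = 5.3174 m/s².
For the 2 kg mass (up-slope positive): T − 13.615 = 2 × 5.3174, so T = 24.250 N.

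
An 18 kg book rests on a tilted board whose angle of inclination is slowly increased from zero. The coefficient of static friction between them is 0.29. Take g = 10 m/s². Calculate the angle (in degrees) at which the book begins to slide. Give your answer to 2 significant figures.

At the threshold of sliding, static friction is at its maximum μ_s N and exactly balances the weight component along the incline: mg sin θ = μ_s mg cos θ.
Hence tan θ = μ_s = 0.29, so θ = arctan(0.29) = 16.1722°.

16°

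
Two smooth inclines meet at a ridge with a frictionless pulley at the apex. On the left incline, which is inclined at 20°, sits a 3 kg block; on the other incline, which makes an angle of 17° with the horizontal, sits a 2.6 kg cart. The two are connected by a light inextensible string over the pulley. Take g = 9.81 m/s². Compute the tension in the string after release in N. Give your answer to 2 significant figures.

Resolve each weight along its own incline: the 3 kg mass has component 3 × 9.81 × sin 20° = 10.066 N down its slope, and the 2.6 kg mass has 2.6 × 9.81 × sin 17° = 7.457 N down its slope.
The 3 kg side's 10.066 N exceeds the other side's 7.457 N, so that mass slides down and the 2.6 kg mass slides up. Taking that direction as positive, Newton's second law for the whole system gives 10.066 − 7.457 = (3 + 2.6) a, so a = 2.609 / 5.6 = 0.4659 m/s².
For the 2.6 kg mass (up-slope positive): T − 7.457 = 2.6 × 0.4659, so T = 8.668 N.

8.7 N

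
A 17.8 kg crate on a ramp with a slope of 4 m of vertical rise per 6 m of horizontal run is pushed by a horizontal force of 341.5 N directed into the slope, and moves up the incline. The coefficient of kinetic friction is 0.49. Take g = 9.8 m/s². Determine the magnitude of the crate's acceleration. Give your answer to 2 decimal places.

The horizontal push has components F cos 33.69° = 341.5 × 0.8321 = 284.162 N up the incline and F sin 33.69° = 341.5 × 0.5547 = 189.430 N pressing into the surface.
The normal force is therefore N = mg cos 33.69° + F sin 33.69° = 145.152 + 189.430 = 334.582 N, and kinetic friction down the slope is μN = 0.49 × 334.582 = 163.945 N.
Along the incline: F cos 33.69° − mg sin 33.69° − μN = ma, so 284.162 − 96.762 − 163.945 = 17.8 a, giving a = 1.3177 m/s².

1.32 m/s²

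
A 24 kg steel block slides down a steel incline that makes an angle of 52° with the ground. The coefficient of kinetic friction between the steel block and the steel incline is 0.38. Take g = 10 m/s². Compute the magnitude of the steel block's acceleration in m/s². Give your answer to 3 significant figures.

5.54 m/s²

Resolving the weight along the incline: the component pulling the steel block down the slope is mg sin 52° = 24 × 10 × 0.7880 = 189.120 N, and the normal force is N = mg cos 52° = 24 × 10 × 0.6157 = 147.768 N.
Kinetic friction acts up the slope with magnitude f = μN = 0.38 × 147.768 = 56.152 N.
Net force along the incline is 189.120 − 56.152 = 132.968 N, so a = 132.968 / 24 = 5.5403 m/s².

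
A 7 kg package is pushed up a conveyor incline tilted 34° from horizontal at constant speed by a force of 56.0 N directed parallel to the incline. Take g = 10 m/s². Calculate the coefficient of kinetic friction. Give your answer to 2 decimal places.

0.29

At constant speed ΣF = 0 along the incline. The applied 56.0 N acts up the slope; the weight component mg sin 34° = 39.144 N and kinetic friction μN both act down the slope.
So 56.0 = 39.144 + μ × 58.033, giving μ = (56.0 − 39.144) / 58.033 = 0.2905.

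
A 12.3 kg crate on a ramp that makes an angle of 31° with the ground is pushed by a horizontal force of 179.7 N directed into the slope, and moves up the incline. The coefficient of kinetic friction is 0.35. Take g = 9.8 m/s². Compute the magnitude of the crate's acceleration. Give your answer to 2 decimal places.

1.90 m/s²

The horizontal push has components F cos 31° = 179.7 × 0.8572 = 154.039 N up the incline and F sin 31° = 179.7 × 0.5150 = 92.545 N pressing into the surface.
The normal force is therefore N = mg cos 31° + F sin 31° = 103.327 + 92.545 = 195.872 N, and kinetic friction down the slope is μN = 0.35 × 195.872 = 68.555 N.
Along the incline: F cos 31° − mg sin 31° − μN = ma, so 154.039 − 62.078 − 68.555 = 12.3 a, giving a = 1.9029 m/s².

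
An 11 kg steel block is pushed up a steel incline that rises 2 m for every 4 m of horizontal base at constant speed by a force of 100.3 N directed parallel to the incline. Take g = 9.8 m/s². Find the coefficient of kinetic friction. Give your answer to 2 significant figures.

At constant speed ΣF = 0 along the incline. The applied 100.3 N acts up the slope; the weight component mg sin 26.57° = 48.210 N and kinetic friction μN both act down the slope.
So 100.3 = 48.210 + μ × 96.419, giving μ = (100.3 − 48.210) / 96.419 = 0.5402.

0.54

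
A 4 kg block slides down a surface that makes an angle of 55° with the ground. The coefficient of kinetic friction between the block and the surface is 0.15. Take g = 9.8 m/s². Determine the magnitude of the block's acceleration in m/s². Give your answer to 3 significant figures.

7.18 m/s²

Resolving the weight along the incline: the component pulling the block down the slope is mg sin 55° = 4 × 9.8 × 0.8192 = 32.113 N, and the normal force is N = mg cos 55° = 4 × 9.8 × 0.5736 = 22.485 N.
Kinetic friction acts up the slope with magnitude f = μN = 0.15 × 22.485 = 3.373 N.
Net force along the incline is 32.113 − 3.373 = 28.740 N, so a = 28.740 / 4 = 7.1850 m/s².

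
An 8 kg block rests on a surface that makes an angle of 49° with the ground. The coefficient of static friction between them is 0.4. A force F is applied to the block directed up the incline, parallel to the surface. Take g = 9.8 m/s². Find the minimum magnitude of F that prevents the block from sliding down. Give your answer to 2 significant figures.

39 N

The normal force is N = mg cos 49° = 51.435 N. With F at its minimum the block is on the verge of sliding down, so static friction is at its maximum μ_s N = 0.4 × 51.435 = 20.574 N and acts up the slope.
Equilibrium along the incline: F + μ_s N = mg sin 49°, so F = 59.169 − 20.574 = 38.595 N.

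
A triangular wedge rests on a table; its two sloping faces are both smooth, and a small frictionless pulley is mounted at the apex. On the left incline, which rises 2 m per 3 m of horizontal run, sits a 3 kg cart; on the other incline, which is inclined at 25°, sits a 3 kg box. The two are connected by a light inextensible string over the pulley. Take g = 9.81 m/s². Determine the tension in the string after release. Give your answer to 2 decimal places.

Resolve each weight along its own incline: the 3 kg mass has component 3 × 9.81 × sin 33.69° = 16.325 N down its slope, and the 3 kg mass has 3 × 9.81 × sin 25° = 12.438 N down its slope.
The 3 kg side's 16.325 N exceeds the other side's 12.438 N, so that mass slides down and the 3 kg mass slides up. Taking that direction as positive, Newton's second law for the whole system gives 16.325 − 12.438 = (3 + 3) a, so a = 3.887 / 6 = 0.6478 m/s².
For the 3 kg mass (up-slope positive): T − 12.438 = 3 × 0.6478, so T = 14.381 N.

14.38 N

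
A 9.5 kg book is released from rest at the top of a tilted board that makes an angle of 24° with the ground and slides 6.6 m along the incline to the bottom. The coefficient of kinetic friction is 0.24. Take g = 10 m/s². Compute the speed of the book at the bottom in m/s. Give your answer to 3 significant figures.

4.97 m/s

The weight component along the incline is mg sin 24° = 38.640 N and the normal force is N = mg cos 24° = 86.787 N.
Friction up the slope is f = μN = 0.24 × 86.787 = 20.829 N, so the net downslope force is 38.640 − 20.829 = 17.811 N and a = 17.811 / 9.5 = 1.8748 m/s².
Starting from rest over a distance of 6.6 m, v² = 2aL = 2 × 1.8748 × 6.6 = 24.7474, so v = 4.9747 m/s.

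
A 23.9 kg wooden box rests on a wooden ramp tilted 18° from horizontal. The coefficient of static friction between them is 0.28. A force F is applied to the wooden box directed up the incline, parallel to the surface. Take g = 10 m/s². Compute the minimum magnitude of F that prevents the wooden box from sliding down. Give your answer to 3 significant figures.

The normal force is N = mg cos 18° = 227.303 N. With F at its minimum the wooden box is on the verge of sliding down, so static friction is at its maximum μ_s N = 0.28 × 227.303 = 63.645 N and acts up the slope.
Equilibrium along the incline: F + μ_s N = mg sin 18°, so F = 73.855 − 63.645 = 10.210 N.

10.2 N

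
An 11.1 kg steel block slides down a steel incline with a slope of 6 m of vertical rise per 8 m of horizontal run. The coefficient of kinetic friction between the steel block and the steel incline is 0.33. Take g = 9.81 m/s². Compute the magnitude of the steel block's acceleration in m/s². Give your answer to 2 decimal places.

Resolving the weight along the incline: the component pulling the steel block down the slope is mg sin 36.87° = 11.1 × 9.81 × 0.6000 = 65.335 N, and the normal force is N = mg cos 36.87° = 11.1 × 9.81 × 0.8000 = 87.113 N.
Kinetic friction acts up the slope with magnitude f = μN = 0.33 × 87.113 = 28.747 N.
Net force along the incline is 65.335 − 28.747 = 36.588 N, so a = 36.588 / 11.1 = 3.2962 m/s².

3.30 m/s²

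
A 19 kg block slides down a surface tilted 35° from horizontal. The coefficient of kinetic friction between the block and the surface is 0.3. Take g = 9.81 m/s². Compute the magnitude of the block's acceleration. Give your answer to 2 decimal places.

Resolving the weight along the incline: the component pulling the block down the slope is mg sin 35° = 19 × 9.81 × 0.5736 = 106.913 N, and the normal force is N = mg cos 35° = 19 × 9.81 × 0.8192 = 152.691 N.
Kinetic friction acts up the slope with magnitude f = μN = 0.3 × 152.691 = 45.807 N.
Net force along the incline is 106.913 − 45.807 = 61.106 N, so a = 61.106 / 19 = 3.2161 m/s².

3.22 m/s²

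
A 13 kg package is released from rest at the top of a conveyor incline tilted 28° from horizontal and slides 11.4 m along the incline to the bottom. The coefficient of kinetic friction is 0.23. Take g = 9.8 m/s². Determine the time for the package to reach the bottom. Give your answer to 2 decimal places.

The weight component along the incline is mg sin 28° = 59.811 N and the normal force is N = mg cos 28° = 112.488 N.
Friction up the slope is f = μN = 0.23 × 112.488 = 25.872 N, so the net downslope force is 59.811 − 25.872 = 33.939 N and a = 33.939 / 13 = 2.6107 m/s².
Starting from rest, L = ½at², so t = √(2L/a) = √(2 × 11.4 / 2.6107) = 2.9552 s.

2.96 s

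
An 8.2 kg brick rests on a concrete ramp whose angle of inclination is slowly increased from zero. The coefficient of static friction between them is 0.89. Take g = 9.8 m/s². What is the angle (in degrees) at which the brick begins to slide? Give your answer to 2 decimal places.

41.67°

At the threshold of sliding, static friction is at its maximum μ_s N and exactly balances the weight component along the incline: mg sin θ = μ_s mg cos θ.
Hence tan θ = μ_s = 0.89, so θ = arctan(0.89) = 41.6691°.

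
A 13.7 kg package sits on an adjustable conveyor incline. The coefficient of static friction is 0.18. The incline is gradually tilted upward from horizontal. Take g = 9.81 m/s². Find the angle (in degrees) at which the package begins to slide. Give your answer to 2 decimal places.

10.20°

At the threshold of sliding, static friction is at its maximum μ_s N and exactly balances the weight component along the incline: mg sin θ = μ_s mg cos θ.
Hence tan θ = μ_s = 0.18, so θ = arctan(0.18) = 10.2040°.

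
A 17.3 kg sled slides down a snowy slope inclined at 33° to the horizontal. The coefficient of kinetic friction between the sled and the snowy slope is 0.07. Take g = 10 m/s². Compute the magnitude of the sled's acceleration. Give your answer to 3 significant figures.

Resolving the weight along the incline: the component pulling the sled down the slope is mg sin 33° = 17.3 × 10 × 0.5446 = 94.216 N, and the normal force is N = mg cos 33° = 17.3 × 10 × 0.8387 = 145.095 N.
Kinetic friction acts up the slope with magnitude f = μN = 0.07 × 145.095 = 10.157 N.
Net force along the incline is 94.216 − 10.157 = 84.059 N, so a = 84.059 / 17.3 = 4.8589 m/s².

4.86 m/s²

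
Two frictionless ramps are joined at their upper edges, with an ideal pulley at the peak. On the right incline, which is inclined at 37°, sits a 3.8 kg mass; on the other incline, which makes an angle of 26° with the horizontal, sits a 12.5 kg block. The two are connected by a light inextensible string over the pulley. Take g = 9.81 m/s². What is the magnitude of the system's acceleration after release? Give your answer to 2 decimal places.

Resolve each weight along its own incline: the 3.8 kg mass has component 3.8 × 9.81 × sin 37° = 22.434 N down its slope, and the 12.5 kg mass has 12.5 × 9.81 × sin 26° = 53.755 N down its slope.
The 12.5 kg side's 53.755 N exceeds the other side's 22.434 N, so that mass slides down and the 3.8 kg mass slides up. Taking that direction as positive, Newton's second law for the whole system gives 53.755 − 22.434 = (3.8 + 12.5) a, so a = 31.321 / 16.3 = 1.9215 m/s².

1.92 m/s²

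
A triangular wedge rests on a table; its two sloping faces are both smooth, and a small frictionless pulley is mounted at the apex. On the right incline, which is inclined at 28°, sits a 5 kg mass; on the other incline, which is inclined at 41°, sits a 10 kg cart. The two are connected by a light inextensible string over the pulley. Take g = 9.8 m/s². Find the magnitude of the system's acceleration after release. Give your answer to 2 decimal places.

Resolve each weight along its own incline: the 5 kg mass has component 5 × 9.8 × sin 28° = 23.004 N down its slope, and the 10 kg mass has 10 × 9.8 × sin 41° = 64.294 N down its slope.
The 10 kg side's 64.294 N exceeds the other side's 23.004 N, so that mass slides down and the 5 kg mass slides up. Taking that direction as positive, Newton's second law for the whole system gives 64.294 − 23.004 = (5 + 10) a, so a = 41.290 / 15 = 2.7527 m/s².

2.75 m/s²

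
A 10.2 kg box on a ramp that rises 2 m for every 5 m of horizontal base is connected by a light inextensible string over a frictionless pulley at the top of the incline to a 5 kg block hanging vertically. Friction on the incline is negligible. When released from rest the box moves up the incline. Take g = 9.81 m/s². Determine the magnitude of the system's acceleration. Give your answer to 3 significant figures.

0.782 m/s²

For the box on the incline: the weight component along the slope is m₁g sin 21.80° = 10.2 × 9.81 × 0.3714 = 37.163 N and the normal force is N = m₁g cos 21.80° = 92.905 N.
Newton's second law for the box (up-slope positive): T − 37.163 = 10.2 a. For the hanging block (downward positive): 5 × 9.81 − T = 5 a.
Adding the two equations eliminates T: 11.887 = 15.2 a, so a = 0.7820 m/s².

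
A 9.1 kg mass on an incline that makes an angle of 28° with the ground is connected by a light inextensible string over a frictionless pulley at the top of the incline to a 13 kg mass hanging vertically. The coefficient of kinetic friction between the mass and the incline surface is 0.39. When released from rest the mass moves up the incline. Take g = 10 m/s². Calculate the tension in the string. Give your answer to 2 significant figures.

For the mass on the incline: the weight component along the slope is m₁g sin 28° = 9.1 × 10 × 0.4695 = 42.724 N and the normal force is N = m₁g cos 28° = 80.348 N.
Kinetic friction opposes the mass's motion up the incline: f = μN = 0.39 × 80.348 = 31.336 N acting down the slope.
Newton's second law for the mass (up-slope positive): T − 42.724 − 31.336 = 9.1 a. For the hanging mass (downward positive): 13 × 10 − T = 13 a.
Adding the two equations eliminates T: 55.940 = 22.1 a, so a = 2.5312 m/s².
Then from the hanging mass's equation, T = 13 × (10 − 2.5312) = 97.094 N.

97 N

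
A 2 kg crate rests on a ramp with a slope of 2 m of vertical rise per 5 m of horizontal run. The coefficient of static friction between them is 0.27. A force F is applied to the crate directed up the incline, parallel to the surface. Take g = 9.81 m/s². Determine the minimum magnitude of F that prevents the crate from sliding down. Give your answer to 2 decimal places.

2.37 N

The normal force is N = mg cos 21.80° = 18.217 N. With F at its minimum the crate is on the verge of sliding down, so static friction is at its maximum μ_s N = 0.27 × 18.217 = 4.919 N and acts up the slope.
Equilibrium along the incline: F + μ_s N = mg sin 21.80°, so F = 7.287 − 4.919 = 2.368 N.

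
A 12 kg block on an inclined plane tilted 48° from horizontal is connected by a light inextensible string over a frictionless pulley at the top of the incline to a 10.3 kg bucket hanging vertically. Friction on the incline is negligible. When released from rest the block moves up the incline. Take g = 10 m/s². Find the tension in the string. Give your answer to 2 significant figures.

97 N

For the block on the incline: the weight component along the slope is m₁g sin 48° = 12 × 10 × 0.7431 = 89.172 N and the normal force is N = m₁g cos 48° = 80.296 N.
Newton's second law for the block (up-slope positive): T − 89.172 = 12 a. For the hanging bucket (downward positive): 10.3 × 10 − T = 10.3 a.
Adding the two equations eliminates T: 13.828 = 22.3 a, so a = 0.6201 m/s².
Then from the hanging bucket's equation, T = 10.3 × (10 − 0.6201) = 96.613 N.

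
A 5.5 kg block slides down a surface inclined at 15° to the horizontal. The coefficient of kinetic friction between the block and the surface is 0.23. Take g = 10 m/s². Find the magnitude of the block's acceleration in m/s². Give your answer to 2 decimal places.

Resolving the weight along the incline: the component pulling the block down the slope is mg sin 15° = 5.5 × 10 × 0.2588 = 14.234 N, and the normal force is N = mg cos 15° = 5.5 × 10 × 0.9659 = 53.124 N.
Kinetic friction acts up the slope with magnitude f = μN = 0.23 × 53.124 = 12.219 N.
Net force along the incline is 14.234 − 12.219 = 2.015 N, so a = 2.015 / 5.5 = 0.3664 m/s².

0.37 m/s²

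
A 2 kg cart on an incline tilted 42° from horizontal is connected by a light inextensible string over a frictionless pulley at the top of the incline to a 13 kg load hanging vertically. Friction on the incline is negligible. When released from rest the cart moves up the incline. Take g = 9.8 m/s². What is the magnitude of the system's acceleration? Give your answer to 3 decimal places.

For the cart on the incline: the weight component along the slope is m₁g sin 42° = 2 × 9.8 × 0.6691 = 13.114 N and the normal force is N = m₁g cos 42° = 14.566 N.
Newton's second law for the cart (up-slope positive): T − 13.114 = 2 a. For the hanging load (downward positive): 13 × 9.8 − T = 13 a.
Adding the two equations eliminates T: 114.286 = 15 a, so a = 7.6191 m/s².

7.619 m/s²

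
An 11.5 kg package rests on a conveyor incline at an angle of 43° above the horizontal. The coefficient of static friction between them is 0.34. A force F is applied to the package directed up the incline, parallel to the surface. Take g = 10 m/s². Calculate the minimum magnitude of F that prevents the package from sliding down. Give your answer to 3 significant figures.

The normal force is N = mg cos 43° = 84.106 N. With F at its minimum the package is on the verge of sliding down, so static friction is at its maximum μ_s N = 0.34 × 84.106 = 28.596 N and acts up the slope.
Equilibrium along the incline: F + μ_s N = mg sin 43°, so F = 78.430 − 28.596 = 49.834 N.

49.8 N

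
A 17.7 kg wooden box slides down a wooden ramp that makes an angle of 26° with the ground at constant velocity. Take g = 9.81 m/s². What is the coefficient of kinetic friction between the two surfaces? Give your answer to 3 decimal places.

0.488

At constant velocity the net force along the incline is zero: mg sin 26° = μ mg cos 26°.
So μ = tan 26° = 0.4384 / 0.8988 = 0.4878.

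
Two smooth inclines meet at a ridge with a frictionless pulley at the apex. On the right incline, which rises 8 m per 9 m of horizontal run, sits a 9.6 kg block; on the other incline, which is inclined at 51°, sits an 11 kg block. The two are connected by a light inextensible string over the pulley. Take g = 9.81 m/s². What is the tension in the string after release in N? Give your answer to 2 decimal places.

72.49 N

Resolve each weight along its own incline: the 9.6 kg mass has component 9.6 × 9.81 × sin 41.63° = 62.567 N down its slope, and the 11 kg mass has 11 × 9.81 × sin 51° = 83.862 N down its slope.
The 11 kg side's 83.862 N exceeds the other side's 62.567 N, so that mass slides down and the 9.6 kg mass slides up. Taking that direction as positive, Newton's second law for the whole system gives 83.862 − 62.567 = (9.6 + 11) a, so a = 21.295 / 20.6 = 1.0337 m/s².
For the 9.6 kg mass (up-slope positive): T − 62.567 = 9.6 × 1.0337, so T = 72.491 N.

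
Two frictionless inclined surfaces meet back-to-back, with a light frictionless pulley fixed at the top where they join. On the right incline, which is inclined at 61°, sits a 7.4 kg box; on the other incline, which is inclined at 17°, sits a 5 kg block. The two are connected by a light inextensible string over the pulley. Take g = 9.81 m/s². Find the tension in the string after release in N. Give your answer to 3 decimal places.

34.160 N

Resolve each weight along its own incline: the 7.4 kg mass has component 7.4 × 9.81 × sin 61° = 63.492 N down its slope, and the 5 kg mass has 5 × 9.81 × sin 17° = 14.341 N down its slope.
The 7.4 kg side's 63.492 N exceeds the other side's 14.341 N, so that mass slides down and the 5 kg mass slides up. Taking that direction as positive, Newton's second law for the whole system gives 63.492 − 14.341 = (7.4 + 5) a, so a = 49.151 / 12.4 = 3.9638 m/s².
For the 5 kg mass (up-slope positive): T − 14.341 = 5 × 3.9638, so T = 34.160 N.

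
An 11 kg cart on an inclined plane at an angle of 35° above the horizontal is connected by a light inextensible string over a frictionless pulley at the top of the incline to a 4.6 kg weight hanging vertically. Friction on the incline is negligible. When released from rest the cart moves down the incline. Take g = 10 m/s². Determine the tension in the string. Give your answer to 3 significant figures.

For the cart on the incline: the weight component along the slope is m₁g sin 35° = 11 × 10 × 0.5736 = 63.096 N and the normal force is N = m₁g cos 35° = 90.107 N.
Newton's second law for the cart (down-slope positive): 63.096 − T = 11 a. For the hanging weight (upward positive): T − 4.6 × 10 = 4.6 a.
Adding the two equations eliminates T: 17.096 = 15.6 a, so a = 1.0959 m/s².
Then from the hanging weight's equation, T = 4.6 × (10 + 1.0959) = 51.041 N.

51.0 N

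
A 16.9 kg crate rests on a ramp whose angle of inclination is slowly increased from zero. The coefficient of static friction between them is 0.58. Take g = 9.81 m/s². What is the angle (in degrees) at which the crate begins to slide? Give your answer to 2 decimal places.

At the threshold of sliding, static friction is at its maximum μ_s N and exactly balances the weight component along the incline: mg sin θ = μ_s mg cos θ.
Hence tan θ = μ_s = 0.58, so θ = arctan(0.58) = 30.1137°.

30.11°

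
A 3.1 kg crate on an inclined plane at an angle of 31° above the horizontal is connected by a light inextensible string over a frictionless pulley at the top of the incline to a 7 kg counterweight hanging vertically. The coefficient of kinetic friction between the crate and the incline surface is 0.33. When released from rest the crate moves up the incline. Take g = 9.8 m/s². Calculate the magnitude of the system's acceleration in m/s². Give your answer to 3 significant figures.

4.39 m/s²

For the crate on the incline: the weight component along the slope is m₁g sin 31° = 3.1 × 9.8 × 0.5150 = 15.646 N and the normal force is N = m₁g cos 31° = 26.041 N.
Kinetic friction opposes the crate's motion up the incline: f = μN = 0.33 × 26.041 = 8.594 N acting down the slope.
Newton's second law for the crate (up-slope positive): T − 15.646 − 8.594 = 3.1 a. For the hanging counterweight (downward positive): 7 × 9.8 − T = 7 a.
Adding the two equations eliminates T: 44.360 = 10.1 a, so a = 4.3921 m/s².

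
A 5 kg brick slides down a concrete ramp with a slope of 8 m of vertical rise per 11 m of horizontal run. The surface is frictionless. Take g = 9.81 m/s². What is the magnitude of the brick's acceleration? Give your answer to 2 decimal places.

Resolving the weight along the incline: the component pulling the brick down the slope is mg sin 36.03° = 5 × 9.81 × 0.5882 = 28.851 N, and the normal force is N = mg cos 36.03° = 5 × 9.81 × 0.8087 = 39.667 N.
With no friction the net force along the incline is 28.851 N, so a = g sin 36.03° = 28.851 / 5 = 5.7702 m/s².

5.77 m/s²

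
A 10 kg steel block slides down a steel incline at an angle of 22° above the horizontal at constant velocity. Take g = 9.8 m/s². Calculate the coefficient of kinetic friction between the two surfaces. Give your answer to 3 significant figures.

0.404

At constant velocity the net force along the incline is zero: mg sin 22° = μ mg cos 22°.
So μ = tan 22° = 0.3746 / 0.9272 = 0.4040.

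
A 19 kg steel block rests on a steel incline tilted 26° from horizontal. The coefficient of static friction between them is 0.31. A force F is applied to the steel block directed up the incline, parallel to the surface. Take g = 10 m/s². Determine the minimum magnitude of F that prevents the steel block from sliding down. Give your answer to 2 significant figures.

The normal force is N = mg cos 26° = 170.771 N. With F at its minimum the steel block is on the verge of sliding down, so static friction is at its maximum μ_s N = 0.31 × 170.771 = 52.939 N and acts up the slope.
Equilibrium along the incline: F + μ_s N = mg sin 26°, so F = 83.291 − 52.939 = 30.352 N.

30 N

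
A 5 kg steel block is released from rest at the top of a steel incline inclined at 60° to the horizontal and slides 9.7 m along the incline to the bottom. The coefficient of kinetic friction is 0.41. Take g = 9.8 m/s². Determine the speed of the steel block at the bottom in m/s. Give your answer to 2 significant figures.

The weight component along the incline is mg sin 60° = 42.435 N and the normal force is N = mg cos 60° = 24.500 N.
Friction up the slope is f = μN = 0.41 × 24.500 = 10.045 N, so the net downslope force is 42.435 − 10.045 = 32.390 N and a = 32.390 / 5 = 6.4780 m/s².
Starting from rest over a distance of 9.7 m, v² = 2aL = 2 × 6.4780 × 9.7 = 125.6732, so v = 11.2104 m/s.

11 m/s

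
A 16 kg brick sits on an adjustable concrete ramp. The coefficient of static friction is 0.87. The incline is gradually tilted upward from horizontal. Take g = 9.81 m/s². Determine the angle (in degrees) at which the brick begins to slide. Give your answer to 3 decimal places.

41.023°

At the threshold of sliding, static friction is at its maximum μ_s N and exactly balances the weight component along the incline: mg sin θ = μ_s mg cos θ.
Hence tan θ = μ_s = 0.87, so θ = arctan(0.87) = 41.0233°.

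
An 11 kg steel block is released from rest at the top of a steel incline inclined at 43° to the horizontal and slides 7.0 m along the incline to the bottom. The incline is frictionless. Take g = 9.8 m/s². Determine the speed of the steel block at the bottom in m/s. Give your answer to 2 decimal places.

The weight component along the incline is mg sin 43° = 73.519 N and the normal force is N = mg cos 43° = 78.840 N.
With no friction, a = g sin 43° = 6.6836 m/s².
Starting from rest over a distance of 7.0 m, v² = 2aL = 2 × 6.6836 × 7.0 = 93.5704, so v = 9.6732 m/s.

9.67 m/s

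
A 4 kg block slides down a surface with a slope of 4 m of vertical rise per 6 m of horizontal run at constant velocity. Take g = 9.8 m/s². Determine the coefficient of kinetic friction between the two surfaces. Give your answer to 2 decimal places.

At constant velocity the net force along the incline is zero: mg sin 33.69° = μ mg cos 33.69°.
So μ = tan 33.69° = 0.5547 / 0.8321 = 0.6666.

0.67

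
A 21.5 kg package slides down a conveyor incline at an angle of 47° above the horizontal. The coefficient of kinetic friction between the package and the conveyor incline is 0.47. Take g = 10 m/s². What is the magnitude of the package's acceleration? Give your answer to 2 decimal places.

4.11 m/s²

Resolving the weight along the incline: the component pulling the package down the slope is mg sin 47° = 21.5 × 10 × 0.7314 = 157.251 N, and the normal force is N = mg cos 47° = 21.5 × 10 × 0.6820 = 146.630 N.
Kinetic friction acts up the slope with magnitude f = μN = 0.47 × 146.630 = 68.916 N.
Net force along the incline is 157.251 − 68.916 = 88.335 N, so a = 88.335 / 21.5 = 4.1086 m/s².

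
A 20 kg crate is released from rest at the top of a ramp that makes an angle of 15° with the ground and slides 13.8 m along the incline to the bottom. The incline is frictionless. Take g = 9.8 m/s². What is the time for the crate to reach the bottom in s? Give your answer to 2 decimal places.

The weight component along the incline is mg sin 15° = 50.729 N and the normal force is N = mg cos 15° = 189.321 N.
With no friction, a = g sin 15° = 2.5364 m/s².
Starting from rest, L = ½at², so t = √(2L/a) = √(2 × 13.8 / 2.5364) = 3.2987 s.

3.30 s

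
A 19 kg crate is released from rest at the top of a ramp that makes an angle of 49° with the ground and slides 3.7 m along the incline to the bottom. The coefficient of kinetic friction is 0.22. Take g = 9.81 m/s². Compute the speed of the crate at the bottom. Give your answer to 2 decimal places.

6.66 m/s

The weight component along the incline is mg sin 49° = 140.670 N and the normal force is N = mg cos 49° = 122.283 N.
Friction up the slope is f = μN = 0.22 × 122.283 = 26.902 N, so the net downslope force is 140.670 − 26.902 = 113.768 N and a = 113.768 / 19 = 5.9878 m/s².
Starting from rest over a distance of 3.7 m, v² = 2aL = 2 × 5.9878 × 3.7 = 44.3097, so v = 6.6566 m/s.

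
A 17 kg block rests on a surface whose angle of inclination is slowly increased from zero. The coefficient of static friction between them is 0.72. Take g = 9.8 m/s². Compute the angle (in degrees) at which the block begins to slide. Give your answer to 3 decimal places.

At the threshold of sliding, static friction is at its maximum μ_s N and exactly balances the weight component along the incline: mg sin θ = μ_s mg cos θ.
Hence tan θ = μ_s = 0.72, so θ = arctan(0.72) = 35.7539°.

35.754°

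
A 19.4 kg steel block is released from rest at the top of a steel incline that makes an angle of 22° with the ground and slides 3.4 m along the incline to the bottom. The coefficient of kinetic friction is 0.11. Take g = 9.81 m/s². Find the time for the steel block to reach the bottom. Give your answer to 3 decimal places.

The weight component along the incline is mg sin 22° = 71.293 N and the normal force is N = mg cos 22° = 176.456 N.
Friction up the slope is f = μN = 0.11 × 176.456 = 19.410 N, so the net downslope force is 71.293 − 19.410 = 51.883 N and a = 51.883 / 19.4 = 2.6744 m/s².
Starting from rest, L = ½at², so t = √(2L/a) = √(2 × 3.4 / 2.6744) = 1.5946 s.

1.595 s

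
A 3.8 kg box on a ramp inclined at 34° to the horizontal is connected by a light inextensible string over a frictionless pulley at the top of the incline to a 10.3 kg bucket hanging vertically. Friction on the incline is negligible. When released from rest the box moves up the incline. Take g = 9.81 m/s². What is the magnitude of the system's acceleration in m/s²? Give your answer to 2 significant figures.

5.7 m/s²

For the box on the incline: the weight component along the slope is m₁g sin 34° = 3.8 × 9.81 × 0.5592 = 20.846 N and the normal force is N = m₁g cos 34° = 30.905 N.
Newton's second law for the box (up-slope positive): T − 20.846 = 3.8 a. For the hanging bucket (downward positive): 10.3 × 9.81 − T = 10.3 a.
Adding the two equations eliminates T: 80.197 = 14.1 a, so a = 5.6877 m/s².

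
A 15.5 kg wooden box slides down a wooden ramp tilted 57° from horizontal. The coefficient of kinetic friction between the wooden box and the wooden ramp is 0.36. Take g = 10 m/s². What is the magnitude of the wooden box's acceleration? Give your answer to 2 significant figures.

Resolving the weight along the incline: the component pulling the wooden box down the slope is mg sin 57° = 15.5 × 10 × 0.8387 = 129.999 N, and the normal force is N = mg cos 57° = 15.5 × 10 × 0.5446 = 84.413 N.
Kinetic friction acts up the slope with magnitude f = μN = 0.36 × 84.413 = 30.389 N.
Net force along the incline is 129.999 − 30.389 = 99.610 N, so a = 99.610 / 15.5 = 6.4265 m/s².

6.4 m/s²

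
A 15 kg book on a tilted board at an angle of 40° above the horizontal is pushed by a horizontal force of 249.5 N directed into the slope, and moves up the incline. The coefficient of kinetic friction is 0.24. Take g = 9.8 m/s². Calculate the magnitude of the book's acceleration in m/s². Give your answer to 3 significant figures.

The horizontal push has components F cos 40° = 249.5 × 0.7660 = 191.117 N up the incline and F sin 40° = 249.5 × 0.6428 = 160.379 N pressing into the surface.
The normal force is therefore N = mg cos 40° + F sin 40° = 112.602 + 160.379 = 272.981 N, and kinetic friction down the slope is μN = 0.24 × 272.981 = 65.515 N.
Along the incline: F cos 40° − mg sin 40° − μN = ma, so 191.117 − 94.492 − 65.515 = 15 a, giving a = 2.0740 m/s².

2.07 m/s²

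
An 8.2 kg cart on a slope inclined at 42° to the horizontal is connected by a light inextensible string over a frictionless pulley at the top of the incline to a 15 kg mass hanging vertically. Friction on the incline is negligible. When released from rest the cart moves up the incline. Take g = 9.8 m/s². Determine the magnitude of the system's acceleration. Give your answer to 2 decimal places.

4.02 m/s²

For the cart on the incline: the weight component along the slope is m₁g sin 42° = 8.2 × 9.8 × 0.6691 = 53.769 N and the normal force is N = m₁g cos 42° = 59.719 N.
Newton's second law for the cart (up-slope positive): T − 53.769 = 8.2 a. For the hanging mass (downward positive): 15 × 9.8 − T = 15 a.
Adding the two equations eliminates T: 93.231 = 23.2 a, so a = 4.0186 m/s².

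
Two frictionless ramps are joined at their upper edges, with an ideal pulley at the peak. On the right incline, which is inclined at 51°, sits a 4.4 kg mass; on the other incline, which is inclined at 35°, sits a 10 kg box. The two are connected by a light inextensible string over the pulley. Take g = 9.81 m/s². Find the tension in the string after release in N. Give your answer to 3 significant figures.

Resolve each weight along its own incline: the 4.4 kg mass has component 4.4 × 9.81 × sin 51° = 33.545 N down its slope, and the 10 kg mass has 10 × 9.81 × sin 35° = 56.268 N down its slope.
The 10 kg side's 56.268 N exceeds the other side's 33.545 N, so that mass slides down and the 4.4 kg mass slides up. Taking that direction as positive, Newton's second law for the whole system gives 56.268 − 33.545 = (4.4 + 10) a, so a = 22.723 / 14.4 = 1.5780 m/s².
For the 4.4 kg mass (up-slope positive): T − 33.545 = 4.4 × 1.5780, so T = 40.488 N.

40.5 N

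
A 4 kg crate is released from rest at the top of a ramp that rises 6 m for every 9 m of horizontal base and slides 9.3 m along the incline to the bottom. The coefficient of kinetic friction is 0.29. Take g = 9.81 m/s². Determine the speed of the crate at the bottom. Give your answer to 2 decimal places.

The weight component along the incline is mg sin 33.69° = 21.766 N and the normal force is N = mg cos 33.69° = 32.650 N.
Friction up the slope is f = μN = 0.29 × 32.650 = 9.468 N, so the net downslope force is 21.766 − 9.468 = 12.298 N and a = 12.298 / 4 = 3.0745 m/s².
Starting from rest over a distance of 9.3 m, v² = 2aL = 2 × 3.0745 × 9.3 = 57.1857, so v = 7.5621 m/s.

7.56 m/s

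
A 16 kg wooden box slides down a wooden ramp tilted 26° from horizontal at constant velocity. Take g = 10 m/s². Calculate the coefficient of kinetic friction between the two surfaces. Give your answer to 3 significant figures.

At constant velocity the net force along the incline is zero: mg sin 26° = μ mg cos 26°.
So μ = tan 26° = 0.4384 / 0.8988 = 0.4878.

0.488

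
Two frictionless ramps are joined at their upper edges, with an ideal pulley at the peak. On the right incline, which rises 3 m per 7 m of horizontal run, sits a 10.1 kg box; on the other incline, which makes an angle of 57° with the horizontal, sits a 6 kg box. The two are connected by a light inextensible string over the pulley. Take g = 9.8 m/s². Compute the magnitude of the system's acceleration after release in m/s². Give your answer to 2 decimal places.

0.64 m/s²

Resolve each weight along its own incline: the 10.1 kg mass has component 10.1 × 9.8 × sin 23.20° = 38.990 N down its slope, and the 6 kg mass has 6 × 9.8 × sin 57° = 49.314 N down its slope.
The 6 kg side's 49.314 N exceeds the other side's 38.990 N, so that mass slides down and the 10.1 kg mass slides up. Taking that direction as positive, Newton's second law for the whole system gives 49.314 − 38.990 = (10.1 + 6) a, so a = 10.324 / 16.1 = 0.6412 m/s².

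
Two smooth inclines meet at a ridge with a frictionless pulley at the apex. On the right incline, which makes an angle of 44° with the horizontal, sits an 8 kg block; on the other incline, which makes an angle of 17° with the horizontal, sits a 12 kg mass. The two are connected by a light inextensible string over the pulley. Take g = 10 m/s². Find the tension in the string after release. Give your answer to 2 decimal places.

Resolve each weight along its own incline: the 8 kg mass has component 8 × 10 × sin 44° = 55.573 N down its slope, and the 12 kg mass has 12 × 10 × sin 17° = 35.085 N down its slope.
The 8 kg side's 55.573 N exceeds the other side's 35.085 N, so that mass slides down and the 12 kg mass slides up. Taking that direction as positive, Newton's second law for the whole system gives 55.573 − 35.085 = (8 + 12) a, so a = 20.488 / 20 = 1.0244 m/s².
For the 12 kg mass (up-slope positive): T − 35.085 = 12 × 1.0244, so T = 47.378 N.

47.38 N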